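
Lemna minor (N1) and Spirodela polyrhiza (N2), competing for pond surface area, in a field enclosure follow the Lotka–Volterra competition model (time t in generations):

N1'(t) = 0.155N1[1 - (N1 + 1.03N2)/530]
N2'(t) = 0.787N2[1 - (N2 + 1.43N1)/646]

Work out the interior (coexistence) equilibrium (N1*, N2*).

Setting both brackets to zero gives the nullclines N1 + 1.03N2 = 530 and 1.43N1 + N2 = 646.
Substituting N2 = 646 - 1.43N1 into the first: N1(1 - 1.03·1.43) = 530 - 1.03·646.
So N1* = -135/-0.473 = 286, and then N2* = 646 - 1.43·286 = 237.

N1* ≈ 286, N2* ≈ 237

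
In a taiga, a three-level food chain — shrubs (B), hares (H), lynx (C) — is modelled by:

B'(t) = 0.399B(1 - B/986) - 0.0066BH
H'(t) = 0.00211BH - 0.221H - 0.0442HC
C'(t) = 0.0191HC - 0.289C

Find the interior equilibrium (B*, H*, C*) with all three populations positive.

B* ≈ 739, H* ≈ 15.1, C* ≈ 30.3

From dC/dt = 0: 0.0191H* = 0.289, so H* = 15.1.
From dB/dt = 0: 0.399(1 - B*/986) = 0.0066·15.1, giving B* = 986·(1 - 0.25) = 739.
From dH/dt = 0: 0.00211·739 - 0.221 = 0.0442C*, so C* = 1.34/0.0442 = 30.3.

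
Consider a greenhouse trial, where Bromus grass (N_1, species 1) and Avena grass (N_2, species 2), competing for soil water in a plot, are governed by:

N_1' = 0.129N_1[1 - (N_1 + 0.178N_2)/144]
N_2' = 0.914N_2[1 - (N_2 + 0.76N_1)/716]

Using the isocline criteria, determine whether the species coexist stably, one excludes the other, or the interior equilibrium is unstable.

stable coexistence

Compare the nullcline intercepts: K1/α12 = 144/0.178 = 809 > K2 = 716; K2/α21 = 716/0.76 = 942 > K1 = 144.
Since both inequalities hold, each species can invade when rare, so the interior equilibrium is stable.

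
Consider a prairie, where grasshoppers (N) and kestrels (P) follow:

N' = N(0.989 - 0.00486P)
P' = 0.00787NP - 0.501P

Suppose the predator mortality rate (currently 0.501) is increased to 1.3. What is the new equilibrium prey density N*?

N* ≈ 165

At the interior fixed point, setting dP/dt = 0 with P > 0 fixes N* = (predator death rate)/(NP coefficient) — independent of the other coefficients.
With the change, N* = 1.3/0.00787 = 165; it rises from 63.7.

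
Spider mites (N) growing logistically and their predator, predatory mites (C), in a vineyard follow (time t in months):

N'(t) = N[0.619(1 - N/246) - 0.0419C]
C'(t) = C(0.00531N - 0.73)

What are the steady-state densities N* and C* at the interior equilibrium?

From dC/dt = 0 with C > 0: 0.00531N* = 0.73, so N* = 137.
Substitute into dN/dt = 0: 0.619(1 - 137/246) = 0.0419C*.
The bracket is 0.441, giving C* = 0.273/0.0419 = 6.52.

N* ≈ 137, C* ≈ 6.52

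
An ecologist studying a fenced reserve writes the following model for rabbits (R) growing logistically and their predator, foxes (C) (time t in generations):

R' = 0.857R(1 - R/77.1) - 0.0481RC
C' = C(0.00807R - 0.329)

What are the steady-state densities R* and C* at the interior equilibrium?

R* ≈ 40.8, C* ≈ 8.4

From dC/dt = 0 with C > 0: 0.00807R* = 0.329, so R* = 40.8.
Substitute into dR/dt = 0: 0.857(1 - 40.8/77.1) = 0.0481C*.
The bracket is 0.471, giving C* = 0.404/0.0481 = 8.4.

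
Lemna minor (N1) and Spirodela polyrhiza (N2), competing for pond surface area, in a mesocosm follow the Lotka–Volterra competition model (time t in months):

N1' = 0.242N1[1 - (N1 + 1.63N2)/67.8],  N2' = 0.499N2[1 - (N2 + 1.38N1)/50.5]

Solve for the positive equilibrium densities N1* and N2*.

N1* ≈ 11.6, N2* ≈ 34.5

Setting both brackets to zero gives the nullclines N1 + 1.63N2 = 67.8 and 1.38N1 + N2 = 50.5.
Substituting N2 = 50.5 - 1.38N1 into the first: N1(1 - 1.63·1.38) = 67.8 - 1.63·50.5.
So N1* = -14.5/-1.25 = 11.6, and then N2* = 50.5 - 1.38·11.6 = 34.5.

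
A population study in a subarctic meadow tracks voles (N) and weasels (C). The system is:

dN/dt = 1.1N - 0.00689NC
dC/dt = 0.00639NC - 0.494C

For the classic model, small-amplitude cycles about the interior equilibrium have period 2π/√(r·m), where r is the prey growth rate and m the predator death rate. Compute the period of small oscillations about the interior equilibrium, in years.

Here r = 1.1 and m = 0.494, so r·m = 0.543.
ω = √0.543 = 0.737 per year, hence T = 2π/ω ≈ 8.52 years.

T ≈ 8.52 years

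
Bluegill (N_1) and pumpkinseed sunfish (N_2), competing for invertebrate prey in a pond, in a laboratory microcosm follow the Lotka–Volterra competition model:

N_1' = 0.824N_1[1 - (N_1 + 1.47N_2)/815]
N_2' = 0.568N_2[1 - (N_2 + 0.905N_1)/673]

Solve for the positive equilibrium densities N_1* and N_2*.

N_1* ≈ 528, N_2* ≈ 195

Setting both brackets to zero gives the nullclines N_1 + 1.47N_2 = 815 and 0.905N_1 + N_2 = 673.
Substituting N_2 = 673 - 0.905N_1 into the first: N_1(1 - 1.47·0.905) = 815 - 1.47·673.
So N_1* = -174/-0.33 = 528, and then N_2* = 673 - 0.905·528 = 195.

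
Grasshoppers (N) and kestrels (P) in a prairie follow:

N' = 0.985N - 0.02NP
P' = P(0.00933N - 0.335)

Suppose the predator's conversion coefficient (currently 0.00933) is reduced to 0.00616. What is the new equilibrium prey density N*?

N* ≈ 54.4

At the interior fixed point, setting dP/dt = 0 with P > 0 fixes N* = (predator death rate)/(NP coefficient) — independent of the other coefficients.
With the change, N* = 0.335/0.00616 = 54.4; it rises from 35.9.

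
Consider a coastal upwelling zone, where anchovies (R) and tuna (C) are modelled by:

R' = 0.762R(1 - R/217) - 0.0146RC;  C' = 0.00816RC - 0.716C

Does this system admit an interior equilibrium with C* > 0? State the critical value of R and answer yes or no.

Threshold R = 87.7; K > 87.7, so yes, the predator persists.

The predator equation gives dC/dt > 0 only when R > 0.716/0.00816 = 87.7.
Without the predator, R → K = 217. Since 217 > 87.7, the predator can invade and persist.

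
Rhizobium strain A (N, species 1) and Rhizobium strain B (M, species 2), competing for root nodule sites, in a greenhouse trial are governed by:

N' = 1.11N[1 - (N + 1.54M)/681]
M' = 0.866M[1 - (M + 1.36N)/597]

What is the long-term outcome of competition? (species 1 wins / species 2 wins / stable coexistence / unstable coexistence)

unstable coexistence (outcome depends on initial conditions)

Compare the nullcline intercepts: K1/α12 = 681/1.54 = 442 < K2 = 597; K2/α21 = 597/1.36 = 439 < K1 = 681.
Since both are reversed, neither can invade when rare; the interior point is a saddle.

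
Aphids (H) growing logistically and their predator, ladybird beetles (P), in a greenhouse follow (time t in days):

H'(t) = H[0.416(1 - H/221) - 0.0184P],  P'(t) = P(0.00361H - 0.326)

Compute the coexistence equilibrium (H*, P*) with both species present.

From dP/dt = 0 with P > 0: 0.00361H* = 0.326, so H* = 90.3.
Substitute into dH/dt = 0: 0.416(1 - 90.3/221) = 0.0184P*.
The bracket is 0.591, giving P* = 0.246/0.0184 = 13.4.

H* ≈ 90.3, P* ≈ 13.4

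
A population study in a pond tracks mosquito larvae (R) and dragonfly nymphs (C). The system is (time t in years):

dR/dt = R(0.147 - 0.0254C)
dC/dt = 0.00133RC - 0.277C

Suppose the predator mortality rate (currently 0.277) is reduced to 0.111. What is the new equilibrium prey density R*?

At the interior fixed point, setting dC/dt = 0 with C > 0 fixes R* = (predator death rate)/(RC coefficient) — independent of the other coefficients.
With the change, R* = 0.111/0.00133 = 83.5; it falls from 208.

R* ≈ 83.5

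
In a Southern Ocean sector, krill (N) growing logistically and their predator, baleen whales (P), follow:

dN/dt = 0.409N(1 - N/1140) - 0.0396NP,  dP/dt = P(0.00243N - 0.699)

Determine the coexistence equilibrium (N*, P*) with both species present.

N* ≈ 288, P* ≈ 7.72

From dP/dt = 0 with P > 0: 0.00243N* = 0.699, so N* = 288.
Substitute into dN/dt = 0: 0.409(1 - 288/1140) = 0.0396P*.
The bracket is 0.748, giving P* = 0.306/0.0396 = 7.72.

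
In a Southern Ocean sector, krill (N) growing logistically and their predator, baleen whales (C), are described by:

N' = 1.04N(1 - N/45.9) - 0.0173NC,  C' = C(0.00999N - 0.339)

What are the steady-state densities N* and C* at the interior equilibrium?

From dC/dt = 0 with C > 0: 0.00999N* = 0.339, so N* = 33.9.
Substitute into dN/dt = 0: 1.04(1 - 33.9/45.9) = 0.0173C*.
The bracket is 0.261, giving C* = 0.271/0.0173 = 15.7.

N* ≈ 33.9, C* ≈ 15.7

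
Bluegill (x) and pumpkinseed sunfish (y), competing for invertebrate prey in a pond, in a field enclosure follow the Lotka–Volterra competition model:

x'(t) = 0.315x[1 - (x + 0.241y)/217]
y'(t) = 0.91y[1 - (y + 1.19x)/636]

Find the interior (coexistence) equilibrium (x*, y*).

x* ≈ 89.3, y* ≈ 530

Setting both brackets to zero gives the nullclines x + 0.241y = 217 and 1.19x + y = 636.
Substituting y = 636 - 1.19x into the first: x(1 - 0.241·1.19) = 217 - 0.241·636.
So x* = 63.7/0.713 = 89.3, and then y* = 636 - 1.19·89.3 = 530.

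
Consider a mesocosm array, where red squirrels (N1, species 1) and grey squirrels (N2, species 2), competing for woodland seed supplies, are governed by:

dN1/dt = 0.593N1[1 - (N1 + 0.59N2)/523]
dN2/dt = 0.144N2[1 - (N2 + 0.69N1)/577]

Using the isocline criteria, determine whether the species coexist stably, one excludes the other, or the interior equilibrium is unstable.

stable coexistence

Compare the nullcline intercepts: K1/α12 = 523/0.59 = 886 > K2 = 577; K2/α21 = 577/0.69 = 836 > K1 = 523.
Since both inequalities hold, each species can invade when rare, so the interior equilibrium is stable.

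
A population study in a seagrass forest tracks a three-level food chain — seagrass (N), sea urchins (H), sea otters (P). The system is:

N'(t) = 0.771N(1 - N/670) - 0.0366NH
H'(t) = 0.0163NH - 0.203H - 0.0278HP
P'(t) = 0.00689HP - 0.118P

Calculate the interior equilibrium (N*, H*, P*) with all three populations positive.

From dP/dt = 0: 0.00689H* = 0.118, so H* = 17.1.
From dN/dt = 0: 0.771(1 - N*/670) = 0.0366·17.1, giving N* = 670·(1 - 0.813) = 125.
From dH/dt = 0: 0.0163·125 - 0.203 = 0.0278P*, so P* = 1.84/0.0278 = 66.2.

N* ≈ 125, H* ≈ 17.1, P* ≈ 66.2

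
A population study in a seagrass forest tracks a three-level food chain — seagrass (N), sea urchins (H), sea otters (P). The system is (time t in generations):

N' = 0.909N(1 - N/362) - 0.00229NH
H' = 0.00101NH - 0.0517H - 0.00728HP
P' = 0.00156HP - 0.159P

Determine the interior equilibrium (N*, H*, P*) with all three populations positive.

N* ≈ 269, H* ≈ 102, P* ≈ 30.2

From dP/dt = 0: 0.00156H* = 0.159, so H* = 102.
From dN/dt = 0: 0.909(1 - N*/362) = 0.00229·102, giving N* = 362·(1 - 0.257) = 269.
From dH/dt = 0: 0.00101·269 - 0.0517 = 0.00728P*, so P* = 0.22/0.00728 = 30.2.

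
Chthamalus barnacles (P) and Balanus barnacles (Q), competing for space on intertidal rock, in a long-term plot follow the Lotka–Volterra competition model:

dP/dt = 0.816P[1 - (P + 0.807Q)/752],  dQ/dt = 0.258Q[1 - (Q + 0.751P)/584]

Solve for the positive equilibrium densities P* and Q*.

Setting both brackets to zero gives the nullclines P + 0.807Q = 752 and 0.751P + Q = 584.
Substituting Q = 584 - 0.751P into the first: P(1 - 0.807·0.751) = 752 - 0.807·584.
So P* = 281/0.394 = 713, and then Q* = 584 - 0.751·713 = 48.9.

P* ≈ 713, Q* ≈ 48.9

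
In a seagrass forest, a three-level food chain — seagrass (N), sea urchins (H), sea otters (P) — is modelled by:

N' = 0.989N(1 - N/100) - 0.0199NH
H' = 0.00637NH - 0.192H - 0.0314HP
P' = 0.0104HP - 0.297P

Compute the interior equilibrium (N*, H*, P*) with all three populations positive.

N* ≈ 42.5, H* ≈ 28.6, P* ≈ 2.51

From dP/dt = 0: 0.0104H* = 0.297, so H* = 28.6.
From dN/dt = 0: 0.989(1 - N*/100) = 0.0199·28.6, giving N* = 100·(1 - 0.575) = 42.5.
From dH/dt = 0: 0.00637·42.5 - 0.192 = 0.0314P*, so P* = 0.079/0.0314 = 2.51.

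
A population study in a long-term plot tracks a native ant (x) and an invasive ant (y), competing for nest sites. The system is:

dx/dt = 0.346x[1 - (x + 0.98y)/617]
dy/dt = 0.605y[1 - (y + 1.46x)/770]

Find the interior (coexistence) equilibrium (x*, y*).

x* ≈ 319, y* ≈ 304

Setting both brackets to zero gives the nullclines x + 0.98y = 617 and 1.46x + y = 770.
Substituting y = 770 - 1.46x into the first: x(1 - 0.98·1.46) = 617 - 0.98·770.
So x* = -138/-0.431 = 319, and then y* = 770 - 1.46·319 = 304.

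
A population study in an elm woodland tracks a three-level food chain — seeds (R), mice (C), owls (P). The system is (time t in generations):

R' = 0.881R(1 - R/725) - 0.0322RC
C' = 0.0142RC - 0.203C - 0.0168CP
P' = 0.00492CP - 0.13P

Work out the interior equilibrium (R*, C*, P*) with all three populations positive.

From dP/dt = 0: 0.00492C* = 0.13, so C* = 26.4.
From dR/dt = 0: 0.881(1 - R*/725) = 0.0322·26.4, giving R* = 725·(1 - 0.966) = 24.8.
From dC/dt = 0: 0.0142·24.8 - 0.203 = 0.0168P*, so P* = 0.15/0.0168 = 8.91.

R* ≈ 24.8, C* ≈ 26.4, P* ≈ 8.91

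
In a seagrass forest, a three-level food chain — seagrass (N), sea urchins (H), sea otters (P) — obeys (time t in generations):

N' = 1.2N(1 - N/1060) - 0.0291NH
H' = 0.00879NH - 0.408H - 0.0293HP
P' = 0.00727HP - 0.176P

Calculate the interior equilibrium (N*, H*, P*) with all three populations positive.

From dP/dt = 0: 0.00727H* = 0.176, so H* = 24.2.
From dN/dt = 0: 1.2(1 - N*/1060) = 0.0291·24.2, giving N* = 1060·(1 - 0.587) = 438.
From dH/dt = 0: 0.00879·438 - 0.408 = 0.0293P*, so P* = 3.44/0.0293 = 117.

N* ≈ 438, H* ≈ 24.2, P* ≈ 117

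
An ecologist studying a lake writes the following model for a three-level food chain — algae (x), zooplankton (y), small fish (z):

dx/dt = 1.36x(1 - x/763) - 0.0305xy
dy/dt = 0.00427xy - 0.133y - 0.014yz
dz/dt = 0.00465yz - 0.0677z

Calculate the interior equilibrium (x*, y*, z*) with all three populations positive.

From dz/dt = 0: 0.00465y* = 0.0677, so y* = 14.6.
From dx/dt = 0: 1.36(1 - x*/763) = 0.0305·14.6, giving x* = 763·(1 - 0.327) = 514.
From dy/dt = 0: 0.00427·514 - 0.133 = 0.014z*, so z* = 2.06/0.014 = 147.

x* ≈ 514, y* ≈ 14.6, z* ≈ 147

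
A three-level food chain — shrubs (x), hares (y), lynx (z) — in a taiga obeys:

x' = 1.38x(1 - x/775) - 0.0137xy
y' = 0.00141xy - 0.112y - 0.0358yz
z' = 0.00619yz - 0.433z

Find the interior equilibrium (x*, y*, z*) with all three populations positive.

x* ≈ 237, y* ≈ 70, z* ≈ 6.2

From dz/dt = 0: 0.00619y* = 0.433, so y* = 70.
From dx/dt = 0: 1.38(1 - x*/775) = 0.0137·70, giving x* = 775·(1 - 0.694) = 237.
From dy/dt = 0: 0.00141·237 - 0.112 = 0.0358z*, so z* = 0.222/0.0358 = 6.2.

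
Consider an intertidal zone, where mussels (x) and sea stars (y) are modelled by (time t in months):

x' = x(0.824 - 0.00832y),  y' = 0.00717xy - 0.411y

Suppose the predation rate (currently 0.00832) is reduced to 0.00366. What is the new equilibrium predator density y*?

y* ≈ 225

At the interior fixed point, setting dx/dt = 0 with x > 0 fixes y* = (prey growth rate)/(xy coefficient) — independent of the other coefficients.
With the change, y* = 0.824/0.00366 = 225; it rises from 99.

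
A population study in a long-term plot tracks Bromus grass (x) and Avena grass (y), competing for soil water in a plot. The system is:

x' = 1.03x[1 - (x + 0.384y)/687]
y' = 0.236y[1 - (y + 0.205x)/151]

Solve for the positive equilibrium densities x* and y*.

x* ≈ 683, y* ≈ 11

Setting both brackets to zero gives the nullclines x + 0.384y = 687 and 0.205x + y = 151.
Substituting y = 151 - 0.205x into the first: x(1 - 0.384·0.205) = 687 - 0.384·151.
So x* = 629/0.921 = 683, and then y* = 151 - 0.205·683 = 11.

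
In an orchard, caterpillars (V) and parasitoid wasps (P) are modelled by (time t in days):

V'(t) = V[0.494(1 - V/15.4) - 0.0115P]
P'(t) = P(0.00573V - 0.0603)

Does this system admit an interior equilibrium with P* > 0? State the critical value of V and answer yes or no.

The predator equation gives dP/dt > 0 only when V > 0.0603/0.00573 = 10.5.
Without the predator, V → K = 15.4. Since 15.4 > 10.5, the predator can invade and persist.

Threshold V = 10.5; K > 10.5, so yes, the predator persists.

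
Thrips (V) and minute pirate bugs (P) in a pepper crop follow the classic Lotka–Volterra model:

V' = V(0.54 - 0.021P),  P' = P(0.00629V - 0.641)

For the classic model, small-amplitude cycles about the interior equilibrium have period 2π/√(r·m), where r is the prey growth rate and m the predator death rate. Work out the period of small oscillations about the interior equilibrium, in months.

Here r = 0.54 and m = 0.641, so r·m = 0.346.
ω = √0.346 = 0.588 per month, hence T = 2π/ω ≈ 10.7 months.

T ≈ 10.7 months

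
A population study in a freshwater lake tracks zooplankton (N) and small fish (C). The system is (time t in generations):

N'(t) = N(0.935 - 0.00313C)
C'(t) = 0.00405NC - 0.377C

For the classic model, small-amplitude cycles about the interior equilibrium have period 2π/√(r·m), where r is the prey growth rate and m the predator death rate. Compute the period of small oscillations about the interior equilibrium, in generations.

Here r = 0.935 and m = 0.377, so r·m = 0.352.
ω = √0.352 = 0.594 per generation, hence T = 2π/ω ≈ 10.6 generations.

T ≈ 10.6 generations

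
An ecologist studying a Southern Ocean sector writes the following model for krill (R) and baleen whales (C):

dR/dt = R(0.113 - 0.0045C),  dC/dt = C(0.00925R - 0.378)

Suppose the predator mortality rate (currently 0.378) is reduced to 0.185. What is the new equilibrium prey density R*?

At the interior fixed point, setting dC/dt = 0 with C > 0 fixes R* = (predator death rate)/(RC coefficient) — independent of the other coefficients.
With the change, R* = 0.185/0.00925 = 20; it falls from 40.9.

R* ≈ 20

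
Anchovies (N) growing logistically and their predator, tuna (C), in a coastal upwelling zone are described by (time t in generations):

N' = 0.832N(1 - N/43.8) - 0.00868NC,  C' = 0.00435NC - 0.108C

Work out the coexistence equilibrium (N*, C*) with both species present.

From dC/dt = 0 with C > 0: 0.00435N* = 0.108, so N* = 24.8.
Substitute into dN/dt = 0: 0.832(1 - 24.8/43.8) = 0.00868C*.
The bracket is 0.433, giving C* = 0.36/0.00868 = 41.5.

N* ≈ 24.8, C* ≈ 41.5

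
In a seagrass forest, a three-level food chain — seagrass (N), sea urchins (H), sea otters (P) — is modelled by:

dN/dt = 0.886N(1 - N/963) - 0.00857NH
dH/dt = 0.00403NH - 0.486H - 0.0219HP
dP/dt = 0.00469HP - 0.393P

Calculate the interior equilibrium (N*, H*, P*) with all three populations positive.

From dP/dt = 0: 0.00469H* = 0.393, so H* = 83.8.
From dN/dt = 0: 0.886(1 - N*/963) = 0.00857·83.8, giving N* = 963·(1 - 0.811) = 182.
From dH/dt = 0: 0.00403·182 - 0.486 = 0.0219P*, so P* = 0.249/0.0219 = 11.4.

N* ≈ 182, H* ≈ 83.8, P* ≈ 11.4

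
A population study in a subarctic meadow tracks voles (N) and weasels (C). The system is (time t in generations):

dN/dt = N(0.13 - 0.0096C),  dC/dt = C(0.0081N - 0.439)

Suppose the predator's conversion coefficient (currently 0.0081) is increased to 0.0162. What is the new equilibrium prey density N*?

At the interior fixed point, setting dC/dt = 0 with C > 0 fixes N* = (predator death rate)/(NC coefficient) — independent of the other coefficients.
With the change, N* = 0.439/0.0162 = 27.1; it falls from 54.2.

N* ≈ 27.1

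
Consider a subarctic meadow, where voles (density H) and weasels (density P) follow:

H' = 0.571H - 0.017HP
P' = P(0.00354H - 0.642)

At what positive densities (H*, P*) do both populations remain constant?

H* ≈ 181, P* ≈ 33.6

Set dP/dt = 0 with P > 0: 0.00354H - 0.642 = 0, so H* = 0.642/0.00354 = 181.
Set dH/dt = 0 with H > 0: 0.571 - 0.017P = 0, so P* = 0.571/0.017 = 33.6.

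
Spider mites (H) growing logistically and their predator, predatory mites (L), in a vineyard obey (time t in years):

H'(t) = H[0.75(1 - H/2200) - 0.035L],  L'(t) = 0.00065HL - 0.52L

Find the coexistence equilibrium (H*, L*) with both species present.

H* ≈ 800, L* ≈ 13.6

From dL/dt = 0 with L > 0: 0.00065H* = 0.52, so H* = 800.
Substitute into dH/dt = 0: 0.75(1 - 800/2200) = 0.035L*.
The bracket is 0.636, giving L* = 0.477/0.035 = 13.6.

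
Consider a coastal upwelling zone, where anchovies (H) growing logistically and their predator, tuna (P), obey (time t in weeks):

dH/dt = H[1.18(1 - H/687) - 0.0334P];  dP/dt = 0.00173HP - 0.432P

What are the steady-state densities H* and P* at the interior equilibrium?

H* ≈ 250, P* ≈ 22.5

From dP/dt = 0 with P > 0: 0.00173H* = 0.432, so H* = 250.
Substitute into dH/dt = 0: 1.18(1 - 250/687) = 0.0334P*.
The bracket is 0.637, giving P* = 0.751/0.0334 = 22.5.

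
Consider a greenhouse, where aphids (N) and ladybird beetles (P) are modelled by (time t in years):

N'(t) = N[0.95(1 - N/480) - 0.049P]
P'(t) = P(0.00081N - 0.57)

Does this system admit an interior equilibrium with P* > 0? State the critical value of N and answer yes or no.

Threshold N = 704; K < 704, so no, the predator goes extinct.

The predator equation gives dP/dt > 0 only when N > 0.57/0.00081 = 704.
Without the predator, N → K = 480. Since 480 < 704, the predator cannot invade.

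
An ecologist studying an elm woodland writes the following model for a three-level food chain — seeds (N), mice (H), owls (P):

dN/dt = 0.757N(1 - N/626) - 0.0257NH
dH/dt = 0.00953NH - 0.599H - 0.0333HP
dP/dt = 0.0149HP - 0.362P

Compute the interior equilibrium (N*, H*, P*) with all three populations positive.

N* ≈ 110, H* ≈ 24.3, P* ≈ 13.4

From dP/dt = 0: 0.0149H* = 0.362, so H* = 24.3.
From dN/dt = 0: 0.757(1 - N*/626) = 0.0257·24.3, giving N* = 626·(1 - 0.825) = 110.
From dH/dt = 0: 0.00953·110 - 0.599 = 0.0333P*, so P* = 0.446/0.0333 = 13.4.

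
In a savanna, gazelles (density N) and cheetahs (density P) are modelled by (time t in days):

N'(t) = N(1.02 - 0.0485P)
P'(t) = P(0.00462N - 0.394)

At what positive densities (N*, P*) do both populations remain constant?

N* ≈ 85.3, P* ≈ 21

Set dP/dt = 0 with P > 0: 0.00462N - 0.394 = 0, so N* = 0.394/0.00462 = 85.3.
Set dN/dt = 0 with N > 0: 1.02 - 0.0485P = 0, so P* = 1.02/0.0485 = 21.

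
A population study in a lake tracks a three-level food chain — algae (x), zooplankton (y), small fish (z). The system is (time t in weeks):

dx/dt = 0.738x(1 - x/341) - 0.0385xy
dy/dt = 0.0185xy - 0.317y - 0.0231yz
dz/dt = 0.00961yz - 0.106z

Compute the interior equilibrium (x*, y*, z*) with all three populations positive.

x* ≈ 145, y* ≈ 11, z* ≈ 102

From dz/dt = 0: 0.00961y* = 0.106, so y* = 11.
From dx/dt = 0: 0.738(1 - x*/341) = 0.0385·11, giving x* = 341·(1 - 0.575) = 145.
From dy/dt = 0: 0.0185·145 - 0.317 = 0.0231z*, so z* = 2.36/0.0231 = 102.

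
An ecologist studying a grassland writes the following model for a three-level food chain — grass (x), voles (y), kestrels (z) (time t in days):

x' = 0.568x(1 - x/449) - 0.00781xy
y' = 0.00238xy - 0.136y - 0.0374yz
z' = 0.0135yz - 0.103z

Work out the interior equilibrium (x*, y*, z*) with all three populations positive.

From dz/dt = 0: 0.0135y* = 0.103, so y* = 7.63.
From dx/dt = 0: 0.568(1 - x*/449) = 0.00781·7.63, giving x* = 449·(1 - 0.105) = 402.
From dy/dt = 0: 0.00238·402 - 0.136 = 0.0374z*, so z* = 0.821/0.0374 = 21.9.

x* ≈ 402, y* ≈ 7.63, z* ≈ 21.9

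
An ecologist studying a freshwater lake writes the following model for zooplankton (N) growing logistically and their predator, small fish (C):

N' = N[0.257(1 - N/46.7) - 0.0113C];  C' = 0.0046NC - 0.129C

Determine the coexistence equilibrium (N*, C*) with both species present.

From dC/dt = 0 with C > 0: 0.0046N* = 0.129, so N* = 28.
Substitute into dN/dt = 0: 0.257(1 - 28/46.7) = 0.0113C*.
The bracket is 0.399, giving C* = 0.103/0.0113 = 9.09.

N* ≈ 28, C* ≈ 9.09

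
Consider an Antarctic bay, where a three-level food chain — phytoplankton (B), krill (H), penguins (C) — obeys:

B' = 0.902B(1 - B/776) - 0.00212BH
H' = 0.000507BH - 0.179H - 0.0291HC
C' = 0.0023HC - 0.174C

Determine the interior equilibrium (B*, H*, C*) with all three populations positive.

From dC/dt = 0: 0.0023H* = 0.174, so H* = 75.7.
From dB/dt = 0: 0.902(1 - B*/776) = 0.00212·75.7, giving B* = 776·(1 - 0.178) = 638.
From dH/dt = 0: 0.000507·638 - 0.179 = 0.0291C*, so C* = 0.144/0.0291 = 4.96.

B* ≈ 638, H* ≈ 75.7, C* ≈ 4.96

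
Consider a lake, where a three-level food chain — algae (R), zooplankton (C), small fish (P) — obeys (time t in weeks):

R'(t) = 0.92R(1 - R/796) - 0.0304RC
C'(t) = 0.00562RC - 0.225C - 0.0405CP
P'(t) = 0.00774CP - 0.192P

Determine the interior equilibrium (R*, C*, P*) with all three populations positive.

R* ≈ 144, C* ≈ 24.8, P* ≈ 14.4

From dP/dt = 0: 0.00774C* = 0.192, so C* = 24.8.
From dR/dt = 0: 0.92(1 - R*/796) = 0.0304·24.8, giving R* = 796·(1 - 0.82) = 144.
From dC/dt = 0: 0.00562·144 - 0.225 = 0.0405P*, so P* = 0.582/0.0405 = 14.4.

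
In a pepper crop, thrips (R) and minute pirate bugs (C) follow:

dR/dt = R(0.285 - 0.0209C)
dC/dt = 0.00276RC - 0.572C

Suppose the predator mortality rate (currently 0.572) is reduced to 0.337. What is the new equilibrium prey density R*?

At the interior fixed point, setting dC/dt = 0 with C > 0 fixes R* = (predator death rate)/(RC coefficient) — independent of the other coefficients.
With the change, R* = 0.337/0.00276 = 122; it falls from 207.

R* ≈ 122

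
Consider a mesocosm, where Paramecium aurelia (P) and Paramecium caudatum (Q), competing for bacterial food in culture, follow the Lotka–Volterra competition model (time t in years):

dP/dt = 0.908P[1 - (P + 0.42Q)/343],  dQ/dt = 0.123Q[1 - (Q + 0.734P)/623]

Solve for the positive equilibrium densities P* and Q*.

Setting both brackets to zero gives the nullclines P + 0.42Q = 343 and 0.734P + Q = 623.
Substituting Q = 623 - 0.734P into the first: P(1 - 0.42·0.734) = 343 - 0.42·623.
So P* = 81.3/0.692 = 118, and then Q* = 623 - 0.734·118 = 537.

P* ≈ 118, Q* ≈ 537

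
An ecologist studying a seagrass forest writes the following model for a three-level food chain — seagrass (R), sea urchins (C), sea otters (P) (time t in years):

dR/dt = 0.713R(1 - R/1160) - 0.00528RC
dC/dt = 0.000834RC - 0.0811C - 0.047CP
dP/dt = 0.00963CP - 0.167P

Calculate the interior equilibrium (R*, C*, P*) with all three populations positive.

R* ≈ 1010, C* ≈ 17.3, P* ≈ 16.2

From dP/dt = 0: 0.00963C* = 0.167, so C* = 17.3.
From dR/dt = 0: 0.713(1 - R*/1160) = 0.00528·17.3, giving R* = 1160·(1 - 0.128) = 1010.
From dC/dt = 0: 0.000834·1010 - 0.0811 = 0.047P*, so P* = 0.762/0.047 = 16.2.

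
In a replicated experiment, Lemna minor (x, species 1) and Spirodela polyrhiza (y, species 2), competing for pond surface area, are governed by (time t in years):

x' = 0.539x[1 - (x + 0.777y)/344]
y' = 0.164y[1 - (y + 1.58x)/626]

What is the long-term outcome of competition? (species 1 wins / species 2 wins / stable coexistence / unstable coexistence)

species 2 excludes species 1

Compare the nullcline intercepts: K1/α12 = 344/0.777 = 443 < K2 = 626; K2/α21 = 626/1.58 = 396 > K1 = 344.
Since the inequalities point opposite ways, species 2 can invade but species 1 cannot.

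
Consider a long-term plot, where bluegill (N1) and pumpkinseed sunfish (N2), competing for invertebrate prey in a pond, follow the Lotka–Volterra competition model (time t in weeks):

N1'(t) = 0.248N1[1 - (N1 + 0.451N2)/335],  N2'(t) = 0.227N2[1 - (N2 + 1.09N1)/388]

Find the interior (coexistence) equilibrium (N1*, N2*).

N1* ≈ 315, N2* ≈ 44.9

Setting both brackets to zero gives the nullclines N1 + 0.451N2 = 335 and 1.09N1 + N2 = 388.
Substituting N2 = 388 - 1.09N1 into the first: N1(1 - 0.451·1.09) = 335 - 0.451·388.
So N1* = 160/0.508 = 315, and then N2* = 388 - 1.09·315 = 44.9.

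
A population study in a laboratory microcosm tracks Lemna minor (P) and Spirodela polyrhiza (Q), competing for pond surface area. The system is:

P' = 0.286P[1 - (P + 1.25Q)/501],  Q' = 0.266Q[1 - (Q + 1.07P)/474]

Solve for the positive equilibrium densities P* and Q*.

Setting both brackets to zero gives the nullclines P + 1.25Q = 501 and 1.07P + Q = 474.
Substituting Q = 474 - 1.07P into the first: P(1 - 1.25·1.07) = 501 - 1.25·474.
So P* = -91.5/-0.338 = 271, and then Q* = 474 - 1.07·271 = 184.

P* ≈ 271, Q* ≈ 184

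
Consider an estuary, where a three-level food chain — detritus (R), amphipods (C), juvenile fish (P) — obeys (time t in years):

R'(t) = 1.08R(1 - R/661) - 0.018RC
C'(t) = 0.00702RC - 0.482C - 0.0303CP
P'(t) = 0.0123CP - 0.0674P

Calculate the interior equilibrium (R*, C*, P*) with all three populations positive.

R* ≈ 601, C* ≈ 5.48, P* ≈ 123

From dP/dt = 0: 0.0123C* = 0.0674, so C* = 5.48.
From dR/dt = 0: 1.08(1 - R*/661) = 0.018·5.48, giving R* = 661·(1 - 0.0913) = 601.
From dC/dt = 0: 0.00702·601 - 0.482 = 0.0303P*, so P* = 3.73/0.0303 = 123.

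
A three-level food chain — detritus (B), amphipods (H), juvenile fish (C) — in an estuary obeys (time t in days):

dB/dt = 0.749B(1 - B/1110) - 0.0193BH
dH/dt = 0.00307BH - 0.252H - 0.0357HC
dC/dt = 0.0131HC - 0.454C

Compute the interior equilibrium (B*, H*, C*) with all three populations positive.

From dC/dt = 0: 0.0131H* = 0.454, so H* = 34.7.
From dB/dt = 0: 0.749(1 - B*/1110) = 0.0193·34.7, giving B* = 1110·(1 - 0.893) = 119.
From dH/dt = 0: 0.00307·119 - 0.252 = 0.0357C*, so C* = 0.113/0.0357 = 3.15.

B* ≈ 119, H* ≈ 34.7, C* ≈ 3.15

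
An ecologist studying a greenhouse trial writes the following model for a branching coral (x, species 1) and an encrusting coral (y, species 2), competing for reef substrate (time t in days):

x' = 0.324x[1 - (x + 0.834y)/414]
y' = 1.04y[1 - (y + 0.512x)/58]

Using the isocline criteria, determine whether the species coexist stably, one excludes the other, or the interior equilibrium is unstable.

species 1 excludes species 2

Compare the nullcline intercepts: K1/α12 = 414/0.834 = 496 > K2 = 58; K2/α21 = 58/0.512 = 113 < K1 = 414.
Since the inequalities point opposite ways, species 1 can invade but species 2 cannot.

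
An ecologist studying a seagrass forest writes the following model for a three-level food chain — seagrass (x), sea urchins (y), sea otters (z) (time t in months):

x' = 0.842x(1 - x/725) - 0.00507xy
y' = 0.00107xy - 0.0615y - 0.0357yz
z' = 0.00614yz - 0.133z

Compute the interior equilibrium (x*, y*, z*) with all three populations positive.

x* ≈ 630, y* ≈ 21.7, z* ≈ 17.2

From dz/dt = 0: 0.00614y* = 0.133, so y* = 21.7.
From dx/dt = 0: 0.842(1 - x*/725) = 0.00507·21.7, giving x* = 725·(1 - 0.13) = 630.
From dy/dt = 0: 0.00107·630 - 0.0615 = 0.0357z*, so z* = 0.613/0.0357 = 17.2.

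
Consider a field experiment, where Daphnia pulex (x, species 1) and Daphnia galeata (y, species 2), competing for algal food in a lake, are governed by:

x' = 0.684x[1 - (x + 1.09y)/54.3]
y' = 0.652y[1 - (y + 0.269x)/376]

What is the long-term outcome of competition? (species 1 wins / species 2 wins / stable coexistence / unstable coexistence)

species 2 excludes species 1

Compare the nullcline intercepts: K1/α12 = 54.3/1.09 = 49.8 < K2 = 376; K2/α21 = 376/0.269 = 1400 > K1 = 54.3.
Since the inequalities point opposite ways, species 2 can invade but species 1 cannot.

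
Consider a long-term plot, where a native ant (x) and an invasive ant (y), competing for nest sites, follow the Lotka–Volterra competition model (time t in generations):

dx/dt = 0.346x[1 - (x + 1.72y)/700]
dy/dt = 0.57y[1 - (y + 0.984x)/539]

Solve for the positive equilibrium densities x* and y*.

x* ≈ 328, y* ≈ 216

Setting both brackets to zero gives the nullclines x + 1.72y = 700 and 0.984x + y = 539.
Substituting y = 539 - 0.984x into the first: x(1 - 1.72·0.984) = 700 - 1.72·539.
So x* = -227/-0.692 = 328, and then y* = 539 - 0.984·328 = 216.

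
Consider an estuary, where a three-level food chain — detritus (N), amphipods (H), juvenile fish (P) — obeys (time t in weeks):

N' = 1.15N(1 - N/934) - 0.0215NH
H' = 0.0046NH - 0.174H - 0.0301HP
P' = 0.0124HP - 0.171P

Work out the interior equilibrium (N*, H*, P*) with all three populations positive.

N* ≈ 693, H* ≈ 13.8, P* ≈ 100

From dP/dt = 0: 0.0124H* = 0.171, so H* = 13.8.
From dN/dt = 0: 1.15(1 - N*/934) = 0.0215·13.8, giving N* = 934·(1 - 0.258) = 693.
From dH/dt = 0: 0.0046·693 - 0.174 = 0.0301P*, so P* = 3.01/0.0301 = 100.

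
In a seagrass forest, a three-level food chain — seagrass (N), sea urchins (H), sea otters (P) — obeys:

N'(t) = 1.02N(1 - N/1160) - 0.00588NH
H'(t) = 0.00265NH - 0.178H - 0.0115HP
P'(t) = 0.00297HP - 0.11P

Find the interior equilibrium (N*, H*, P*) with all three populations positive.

N* ≈ 912, H* ≈ 37, P* ≈ 195

From dP/dt = 0: 0.00297H* = 0.11, so H* = 37.
From dN/dt = 0: 1.02(1 - N*/1160) = 0.00588·37, giving N* = 1160·(1 - 0.214) = 912.
From dH/dt = 0: 0.00265·912 - 0.178 = 0.0115P*, so P* = 2.24/0.0115 = 195.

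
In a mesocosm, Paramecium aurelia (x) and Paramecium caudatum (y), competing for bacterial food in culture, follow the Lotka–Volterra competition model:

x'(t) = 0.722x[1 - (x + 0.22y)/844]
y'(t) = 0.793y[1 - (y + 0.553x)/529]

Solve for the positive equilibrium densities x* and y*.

x* ≈ 828, y* ≈ 70.9

Setting both brackets to zero gives the nullclines x + 0.22y = 844 and 0.553x + y = 529.
Substituting y = 529 - 0.553x into the first: x(1 - 0.22·0.553) = 844 - 0.22·529.
So x* = 728/0.878 = 828, and then y* = 529 - 0.553·828 = 70.9.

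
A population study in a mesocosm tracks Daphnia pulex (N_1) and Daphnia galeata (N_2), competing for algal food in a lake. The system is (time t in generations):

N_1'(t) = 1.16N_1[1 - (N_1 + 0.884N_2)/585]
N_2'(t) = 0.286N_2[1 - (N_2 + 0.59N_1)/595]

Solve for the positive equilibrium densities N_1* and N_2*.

Setting both brackets to zero gives the nullclines N_1 + 0.884N_2 = 585 and 0.59N_1 + N_2 = 595.
Substituting N_2 = 595 - 0.59N_1 into the first: N_1(1 - 0.884·0.59) = 585 - 0.884·595.
So N_1* = 59/0.478 = 123, and then N_2* = 595 - 0.59·123 = 522.

N_1* ≈ 123, N_2* ≈ 522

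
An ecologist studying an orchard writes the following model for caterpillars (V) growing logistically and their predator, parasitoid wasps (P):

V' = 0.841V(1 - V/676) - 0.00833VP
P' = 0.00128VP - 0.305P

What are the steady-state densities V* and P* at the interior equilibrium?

V* ≈ 238, P* ≈ 65.4

From dP/dt = 0 with P > 0: 0.00128V* = 0.305, so V* = 238.
Substitute into dV/dt = 0: 0.841(1 - 238/676) = 0.00833P*.
The bracket is 0.648, giving P* = 0.545/0.00833 = 65.4.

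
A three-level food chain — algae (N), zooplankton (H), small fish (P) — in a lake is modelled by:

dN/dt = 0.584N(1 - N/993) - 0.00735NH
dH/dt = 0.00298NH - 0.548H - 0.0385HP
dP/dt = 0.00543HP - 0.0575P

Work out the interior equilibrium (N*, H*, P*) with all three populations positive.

N* ≈ 861, H* ≈ 10.6, P* ≈ 52.4

From dP/dt = 0: 0.00543H* = 0.0575, so H* = 10.6.
From dN/dt = 0: 0.584(1 - N*/993) = 0.00735·10.6, giving N* = 993·(1 - 0.133) = 861.
From dH/dt = 0: 0.00298·861 - 0.548 = 0.0385P*, so P* = 2.02/0.0385 = 52.4.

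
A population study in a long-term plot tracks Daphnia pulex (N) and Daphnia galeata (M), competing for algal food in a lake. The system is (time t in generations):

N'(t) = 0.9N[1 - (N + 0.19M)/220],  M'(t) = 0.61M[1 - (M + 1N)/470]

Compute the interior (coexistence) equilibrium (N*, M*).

N* ≈ 161, M* ≈ 309

Setting both brackets to zero gives the nullclines N + 0.19M = 220 and 1N + M = 470.
Substituting M = 470 - 1N into the first: N(1 - 0.19·1) = 220 - 0.19·470.
So N* = 131/0.81 = 161, and then M* = 470 - 1·161 = 309.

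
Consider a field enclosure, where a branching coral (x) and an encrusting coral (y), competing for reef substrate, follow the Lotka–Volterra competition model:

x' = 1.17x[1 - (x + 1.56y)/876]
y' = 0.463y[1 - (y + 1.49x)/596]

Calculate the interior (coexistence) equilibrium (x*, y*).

x* ≈ 40.6, y* ≈ 536

Setting both brackets to zero gives the nullclines x + 1.56y = 876 and 1.49x + y = 596.
Substituting y = 596 - 1.49x into the first: x(1 - 1.56·1.49) = 876 - 1.56·596.
So x* = -53.8/-1.32 = 40.6, and then y* = 596 - 1.49·40.6 = 536.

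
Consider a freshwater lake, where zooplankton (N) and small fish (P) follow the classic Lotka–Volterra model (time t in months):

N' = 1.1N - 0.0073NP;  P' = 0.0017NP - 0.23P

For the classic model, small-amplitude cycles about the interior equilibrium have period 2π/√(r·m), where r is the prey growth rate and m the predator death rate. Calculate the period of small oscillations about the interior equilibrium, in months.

T ≈ 12.5 months

Here r = 1.1 and m = 0.23, so r·m = 0.253.
ω = √0.253 = 0.503 per month, hence T = 2π/ω ≈ 12.5 months.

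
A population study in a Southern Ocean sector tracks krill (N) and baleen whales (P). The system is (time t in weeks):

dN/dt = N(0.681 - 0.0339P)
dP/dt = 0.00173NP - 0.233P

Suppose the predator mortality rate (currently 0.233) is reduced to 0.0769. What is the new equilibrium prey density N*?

N* ≈ 44.5

At the interior fixed point, setting dP/dt = 0 with P > 0 fixes N* = (predator death rate)/(NP coefficient) — independent of the other coefficients.
With the change, N* = 0.0769/0.00173 = 44.5; it falls from 135.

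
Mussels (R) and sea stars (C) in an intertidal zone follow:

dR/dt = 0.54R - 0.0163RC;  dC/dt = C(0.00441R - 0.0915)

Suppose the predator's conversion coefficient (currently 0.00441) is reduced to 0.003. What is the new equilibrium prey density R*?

R* ≈ 30.5

At the interior fixed point, setting dC/dt = 0 with C > 0 fixes R* = (predator death rate)/(RC coefficient) — independent of the other coefficients.
With the change, R* = 0.0915/0.003 = 30.5; it rises from 20.7.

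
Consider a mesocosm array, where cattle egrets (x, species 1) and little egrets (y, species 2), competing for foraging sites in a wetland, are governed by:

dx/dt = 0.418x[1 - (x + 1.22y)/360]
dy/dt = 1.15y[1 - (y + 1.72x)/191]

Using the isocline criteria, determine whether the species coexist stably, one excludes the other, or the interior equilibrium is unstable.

Compare the nullcline intercepts: K1/α12 = 360/1.22 = 295 > K2 = 191; K2/α21 = 191/1.72 = 111 < K1 = 360.
Since the inequalities point opposite ways, species 1 can invade but species 2 cannot.

species 1 excludes species 2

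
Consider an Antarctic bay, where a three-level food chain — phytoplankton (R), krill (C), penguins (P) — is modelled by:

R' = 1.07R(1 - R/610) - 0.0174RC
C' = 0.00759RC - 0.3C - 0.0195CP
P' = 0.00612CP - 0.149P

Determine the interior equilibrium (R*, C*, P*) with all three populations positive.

From dP/dt = 0: 0.00612C* = 0.149, so C* = 24.3.
From dR/dt = 0: 1.07(1 - R*/610) = 0.0174·24.3, giving R* = 610·(1 - 0.396) = 368.
From dC/dt = 0: 0.00759·368 - 0.3 = 0.0195P*, so P* = 2.5/0.0195 = 128.

R* ≈ 368, C* ≈ 24.3, P* ≈ 128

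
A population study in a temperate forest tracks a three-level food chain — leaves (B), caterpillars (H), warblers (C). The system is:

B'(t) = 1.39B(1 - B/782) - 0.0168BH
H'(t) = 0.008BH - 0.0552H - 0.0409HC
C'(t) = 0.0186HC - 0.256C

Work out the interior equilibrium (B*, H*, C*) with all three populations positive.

B* ≈ 652, H* ≈ 13.8, C* ≈ 126

From dC/dt = 0: 0.0186H* = 0.256, so H* = 13.8.
From dB/dt = 0: 1.39(1 - B*/782) = 0.0168·13.8, giving B* = 782·(1 - 0.166) = 652.
From dH/dt = 0: 0.008·652 - 0.0552 = 0.0409C*, so C* = 5.16/0.0409 = 126.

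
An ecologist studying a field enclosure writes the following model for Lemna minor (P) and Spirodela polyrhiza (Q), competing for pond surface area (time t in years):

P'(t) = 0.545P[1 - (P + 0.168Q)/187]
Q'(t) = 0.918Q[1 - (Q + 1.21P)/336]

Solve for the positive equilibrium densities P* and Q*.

P* ≈ 164, Q* ≈ 138

Setting both brackets to zero gives the nullclines P + 0.168Q = 187 and 1.21P + Q = 336.
Substituting Q = 336 - 1.21P into the first: P(1 - 0.168·1.21) = 187 - 0.168·336.
So P* = 131/0.797 = 164, and then Q* = 336 - 1.21·164 = 138.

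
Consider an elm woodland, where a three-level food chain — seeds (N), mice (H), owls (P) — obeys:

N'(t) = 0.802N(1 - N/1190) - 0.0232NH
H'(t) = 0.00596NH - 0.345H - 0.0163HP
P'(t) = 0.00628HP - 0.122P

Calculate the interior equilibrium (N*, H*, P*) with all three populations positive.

From dP/dt = 0: 0.00628H* = 0.122, so H* = 19.4.
From dN/dt = 0: 0.802(1 - N*/1190) = 0.0232·19.4, giving N* = 1190·(1 - 0.562) = 521.
From dH/dt = 0: 0.00596·521 - 0.345 = 0.0163P*, so P* = 2.76/0.0163 = 169.

N* ≈ 521, H* ≈ 19.4, P* ≈ 169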